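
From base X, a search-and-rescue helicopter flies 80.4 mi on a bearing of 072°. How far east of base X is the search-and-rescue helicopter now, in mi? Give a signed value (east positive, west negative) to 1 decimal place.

Leg 1 (072°, 80.4 mi): east 80.4 sin 72° = 76.46, north 80.4 cos 72° = 24.84
Net east component: 76.46 mi.

76.5 mi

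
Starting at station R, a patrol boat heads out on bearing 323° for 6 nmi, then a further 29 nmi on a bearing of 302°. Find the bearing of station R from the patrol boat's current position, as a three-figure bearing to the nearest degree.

Leg 1 (323°, 6 nmi): east 6 sin 323° = -3.61, north 6 cos 323° = 4.79
Leg 2 (302°, 29 nmi): east 29 sin 302° = -24.59, north 29 cos 302° = 15.37
Net displacement: -28.20 east, 20.16 north. Direction back to start is (28.20, -20.16): bearing = atan2(28.20, -20.16) mod 360° = 125.56° ≈ 126°.

126°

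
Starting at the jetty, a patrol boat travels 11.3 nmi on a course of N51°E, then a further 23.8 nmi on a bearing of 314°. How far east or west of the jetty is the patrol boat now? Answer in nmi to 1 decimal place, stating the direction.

Leg 1 (N51°E, 11.3 nmi): east 11.3 sin 51° = 8.78, north 11.3 cos 51° = 7.11
Leg 2 (314°, 23.8 nmi): east 23.8 sin 314° = -17.12, north 23.8 cos 314° = 16.53
Net east component: -8.34 nmi.

8.3 nmi west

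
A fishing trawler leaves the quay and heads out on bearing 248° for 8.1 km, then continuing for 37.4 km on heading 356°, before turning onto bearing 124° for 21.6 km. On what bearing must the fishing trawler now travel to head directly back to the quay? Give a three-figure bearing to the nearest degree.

Leg 1 (248°, 8.1 km): east 8.1 sin 248° = -7.51, north 8.1 cos 248° = -3.03
Leg 2 (356°, 37.4 km): east 37.4 sin 356° = -2.61, north 37.4 cos 356° = 37.31
Leg 3 (124°, 21.6 km): east 21.6 sin 124° = 17.91, north 21.6 cos 124° = -12.08
Net displacement: 7.79 east, 22.20 north. Direction back to start is (-7.79, -22.20): bearing = atan2(-7.79, -22.20) mod 360° = 199.33° ≈ 199°.

199°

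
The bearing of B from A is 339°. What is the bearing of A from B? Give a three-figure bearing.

Back-bearing = 339° − 180° = 159°.

159°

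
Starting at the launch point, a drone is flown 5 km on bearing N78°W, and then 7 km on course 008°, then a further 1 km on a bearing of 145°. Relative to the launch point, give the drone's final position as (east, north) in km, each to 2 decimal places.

Leg 1 (N78°W, 5 km): east 5 sin 282° = -4.89, north 5 cos 282° = 1.04
Leg 2 (008°, 7 km): east 7 sin 8° = 0.97, north 7 cos 8° = 6.93
Leg 3 (145°, 1 km): east 1 sin 145° = 0.57, north 1 cos 145° = -0.82
Summing: -3.34 km east, 7.15 km north → (-3.34, 7.15).

(-3.34, 7.15)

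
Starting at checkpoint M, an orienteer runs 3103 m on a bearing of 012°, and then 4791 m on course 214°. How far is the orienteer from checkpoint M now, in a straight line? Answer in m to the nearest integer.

2239 m

Leg 1 (012°, 3103 m): east 3103 sin 12° = 645.15, north 3103 cos 12° = 3035.19
Leg 2 (214°, 4791 m): east 4791 sin 214° = -2679.09, north 4791 cos 214° = -3971.92
Net: -2033.94 east, -936.73 north. Distance = √((-2033.94)² + (-936.73)²) = 2239.282 m.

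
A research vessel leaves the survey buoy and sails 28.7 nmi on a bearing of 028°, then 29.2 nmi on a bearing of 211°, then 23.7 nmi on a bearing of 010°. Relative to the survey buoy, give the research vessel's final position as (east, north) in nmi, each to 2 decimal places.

Leg 1 (028°, 28.7 nmi): east 28.7 sin 28° = 13.47, north 28.7 cos 28° = 25.34
Leg 2 (211°, 29.2 nmi): east 29.2 sin 211° = -15.04, north 29.2 cos 211° = -25.03
Leg 3 (010°, 23.7 nmi): east 23.7 sin 10° = 4.12, north 23.7 cos 10° = 23.34
Summing: 2.55 nmi east, 23.65 nmi north → (2.55, 23.65).

(2.55, 23.65)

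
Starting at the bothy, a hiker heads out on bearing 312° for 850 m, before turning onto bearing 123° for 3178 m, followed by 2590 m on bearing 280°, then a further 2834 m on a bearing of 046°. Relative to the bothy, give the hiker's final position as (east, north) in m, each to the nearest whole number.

(1522, 1256)

Leg 1 (312°, 850 m): east 850 sin 312° = -631.67, north 850 cos 312° = 568.76
Leg 2 (123°, 3178 m): east 3178 sin 123° = 2665.30, north 3178 cos 123° = -1730.86
Leg 3 (280°, 2590 m): east 2590 sin 280° = -2550.65, north 2590 cos 280° = 449.75
Leg 4 (046°, 2834 m): east 2834 sin 46° = 2038.61, north 2834 cos 46° = 1968.66
Summing: 1521.58 m east, 1256.31 m north → (1522, 1256).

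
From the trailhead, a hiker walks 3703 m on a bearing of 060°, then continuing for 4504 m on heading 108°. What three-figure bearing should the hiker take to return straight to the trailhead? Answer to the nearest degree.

266°

Leg 1 (060°, 3703 m): east 3703 sin 60° = 3206.89, north 3703 cos 60° = 1851.50
Leg 2 (108°, 4504 m): east 4504 sin 108° = 4283.56, north 4504 cos 108° = -1391.81
Net displacement: 7490.45 east, 459.69 north. Direction back to start is (-7490.45, -459.69): bearing = atan2(-7490.45, -459.69) mod 360° = 266.49° ≈ 266°.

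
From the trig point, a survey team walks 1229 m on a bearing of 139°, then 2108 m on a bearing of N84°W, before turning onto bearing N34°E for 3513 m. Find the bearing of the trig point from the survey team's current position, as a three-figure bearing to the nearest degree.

Leg 1 (139°, 1229 m): east 1229 sin 139° = 806.30, north 1229 cos 139° = -927.54
Leg 2 (N84°W, 2108 m): east 2108 sin 276° = -2096.45, north 2108 cos 276° = 220.35
Leg 3 (N34°E, 3513 m): east 3513 sin 34° = 1964.44, north 3513 cos 34° = 2912.41
Net displacement: 674.29 east, 2205.22 north. Direction back to start is (-674.29, -2205.22): bearing = atan2(-674.29, -2205.22) mod 360° = 197.00° ≈ 197°.

197°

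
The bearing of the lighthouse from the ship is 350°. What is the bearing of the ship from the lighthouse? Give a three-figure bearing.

Back-bearing = 350° − 180° = 170°.

170°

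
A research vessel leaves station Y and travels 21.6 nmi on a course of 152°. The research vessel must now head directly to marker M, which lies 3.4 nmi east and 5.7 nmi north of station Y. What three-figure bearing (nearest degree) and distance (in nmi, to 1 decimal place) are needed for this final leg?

345°, 25.7 nmi

Leg 1 (152°, 21.6 nmi): east 21.6 sin 152° = 10.14, north 21.6 cos 152° = -19.07
Current position: (10.14, -19.07). Target: (3.4, 5.7). Remaining: Δeast = -6.74, Δnorth = 24.77.
Bearing = atan2(-6.74, 24.77) mod 360° = 344.78°; distance = √((-6.74)² + (24.77)²) = 25.672 nmi.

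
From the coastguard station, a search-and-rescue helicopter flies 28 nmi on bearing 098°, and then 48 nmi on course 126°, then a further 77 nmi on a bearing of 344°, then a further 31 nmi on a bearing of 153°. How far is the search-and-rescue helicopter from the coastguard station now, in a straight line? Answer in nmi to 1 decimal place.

Leg 1 (098°, 28 nmi): east 28 sin 98° = 27.73, north 28 cos 98° = -3.90
Leg 2 (126°, 48 nmi): east 48 sin 126° = 38.83, north 48 cos 126° = -28.21
Leg 3 (344°, 77 nmi): east 77 sin 344° = -21.22, north 77 cos 344° = 74.02
Leg 4 (153°, 31 nmi): east 31 sin 153° = 14.07, north 31 cos 153° = -27.62
Net: 59.41 east, 14.29 north. Distance = √((59.41)² + (14.29)²) = 61.103 nmi.

61.1 nmi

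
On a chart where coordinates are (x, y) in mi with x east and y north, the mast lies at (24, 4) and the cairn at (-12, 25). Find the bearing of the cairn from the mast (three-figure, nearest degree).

300°

Δeast = -12 − 24 = -36.00; Δnorth = 25 − 4 = 21.00.
Bearing = atan2(Δeast, Δnorth) mod 360° = 300.26° ≈ 300°.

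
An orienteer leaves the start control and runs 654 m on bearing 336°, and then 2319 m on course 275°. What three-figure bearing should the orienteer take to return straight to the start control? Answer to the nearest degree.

107°

Leg 1 (336°, 654 m): east 654 sin 336° = -266.01, north 654 cos 336° = 597.46
Leg 2 (275°, 2319 m): east 2319 sin 275° = -2310.18, north 2319 cos 275° = 202.11
Net displacement: -2576.18 east, 799.57 north. Direction back to start is (2576.18, -799.57): bearing = atan2(2576.18, -799.57) mod 360° = 107.24° ≈ 107°.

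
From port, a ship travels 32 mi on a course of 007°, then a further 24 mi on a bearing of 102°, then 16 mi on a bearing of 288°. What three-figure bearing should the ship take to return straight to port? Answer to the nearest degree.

Leg 1 (007°, 32 mi): east 32 sin 7° = 3.90, north 32 cos 7° = 31.76
Leg 2 (102°, 24 mi): east 24 sin 102° = 23.48, north 24 cos 102° = -4.99
Leg 3 (288°, 16 mi): east 16 sin 288° = -15.22, north 16 cos 288° = 4.94
Net displacement: 12.16 east, 31.72 north. Direction back to start is (-12.16, -31.72): bearing = atan2(-12.16, -31.72) mod 360° = 200.97° ≈ 201°.

201°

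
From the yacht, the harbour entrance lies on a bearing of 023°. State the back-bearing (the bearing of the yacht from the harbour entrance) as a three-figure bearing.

203°

Back-bearing = 023° + 180° = 203°.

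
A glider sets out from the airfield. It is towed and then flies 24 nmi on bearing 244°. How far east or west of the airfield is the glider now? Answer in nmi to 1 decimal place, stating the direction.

Leg 1 (244°, 24 nmi): east 24 sin 244° = -21.57, north 24 cos 244° = -10.52
Net east component: -21.57 nmi.

21.6 nmi west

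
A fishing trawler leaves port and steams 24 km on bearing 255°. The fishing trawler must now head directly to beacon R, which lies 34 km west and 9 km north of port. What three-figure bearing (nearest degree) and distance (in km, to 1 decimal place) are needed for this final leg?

Leg 1 (255°, 24 km): east 24 sin 255° = -23.18, north 24 cos 255° = -6.21
Current position: (-23.18, -6.21). Target: (-34, 9). Remaining: Δeast = -10.82, Δnorth = 15.21.
Bearing = atan2(-10.82, 15.21) mod 360° = 324.58°; distance = √((-10.82)² + (15.21)²) = 18.666 km.

325°, 18.7 km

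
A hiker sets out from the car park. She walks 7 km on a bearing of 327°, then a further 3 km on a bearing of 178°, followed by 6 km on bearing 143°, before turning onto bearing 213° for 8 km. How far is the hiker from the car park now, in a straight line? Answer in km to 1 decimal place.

Leg 1 (327°, 7 km): east 7 sin 327° = -3.81, north 7 cos 327° = 5.87
Leg 2 (178°, 3 km): east 3 sin 178° = 0.10, north 3 cos 178° = -3.00
Leg 3 (143°, 6 km): east 6 sin 143° = 3.61, north 6 cos 143° = -4.79
Leg 4 (213°, 8 km): east 8 sin 213° = -4.36, north 8 cos 213° = -6.71
Net: -4.45 east, -8.63 north. Distance = √((-4.45)² + (-8.63)²) = 9.710 km.

9.7 km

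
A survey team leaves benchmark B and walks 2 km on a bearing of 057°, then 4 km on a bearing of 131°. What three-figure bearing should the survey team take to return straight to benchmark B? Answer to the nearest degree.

288°

Leg 1 (057°, 2 km): east 2 sin 57° = 1.68, north 2 cos 57° = 1.09
Leg 2 (131°, 4 km): east 4 sin 131° = 3.02, north 4 cos 131° = -2.62
Net displacement: 4.70 east, -1.53 north. Direction back to start is (-4.70, 1.53): bearing = atan2(-4.70, 1.53) mod 360° = 288.10° ≈ 288°.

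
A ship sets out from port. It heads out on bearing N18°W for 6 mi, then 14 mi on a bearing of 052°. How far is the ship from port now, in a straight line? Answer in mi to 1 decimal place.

Leg 1 (N18°W, 6 mi): east 6 sin 342° = -1.85, north 6 cos 342° = 5.71
Leg 2 (052°, 14 mi): east 14 sin 52° = 11.03, north 14 cos 52° = 8.62
Net: 9.18 east, 14.33 north. Distance = √((9.18)² + (14.33)²) = 17.014 mi.

17.0 mi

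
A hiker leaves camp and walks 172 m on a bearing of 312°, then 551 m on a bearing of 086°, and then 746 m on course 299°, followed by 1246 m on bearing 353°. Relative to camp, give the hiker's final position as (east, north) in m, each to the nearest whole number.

(-382, 1752)

Leg 1 (312°, 172 m): east 172 sin 312° = -127.82, north 172 cos 312° = 115.09
Leg 2 (086°, 551 m): east 551 sin 86° = 549.66, north 551 cos 86° = 38.44
Leg 3 (299°, 746 m): east 746 sin 299° = -652.47, north 746 cos 299° = 361.67
Leg 4 (353°, 1246 m): east 1246 sin 353° = -151.85, north 1246 cos 353° = 1236.71
Summing: -382.48 m east, 1751.91 m north → (-382, 1752).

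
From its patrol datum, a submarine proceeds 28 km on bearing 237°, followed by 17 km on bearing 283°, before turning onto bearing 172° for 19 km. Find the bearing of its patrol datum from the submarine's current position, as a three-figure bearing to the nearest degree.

Leg 1 (237°, 28 km): east 28 sin 237° = -23.48, north 28 cos 237° = -15.25
Leg 2 (283°, 17 km): east 17 sin 283° = -16.56, north 17 cos 283° = 3.82
Leg 3 (172°, 19 km): east 19 sin 172° = 2.64, north 19 cos 172° = -18.82
Net displacement: -37.40 east, -30.24 north. Direction back to start is (37.40, 30.24): bearing = atan2(37.40, 30.24) mod 360° = 51.04° ≈ 051°.

051°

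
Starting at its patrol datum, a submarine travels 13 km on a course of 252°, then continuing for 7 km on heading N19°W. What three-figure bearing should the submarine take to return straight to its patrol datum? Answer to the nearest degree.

Leg 1 (252°, 13 km): east 13 sin 252° = -12.36, north 13 cos 252° = -4.02
Leg 2 (N19°W, 7 km): east 7 sin 341° = -2.28, north 7 cos 341° = 6.62
Net displacement: -14.64 east, 2.60 north. Direction back to start is (14.64, -2.60): bearing = atan2(14.64, -2.60) mod 360° = 100.07° ≈ 100°.

100°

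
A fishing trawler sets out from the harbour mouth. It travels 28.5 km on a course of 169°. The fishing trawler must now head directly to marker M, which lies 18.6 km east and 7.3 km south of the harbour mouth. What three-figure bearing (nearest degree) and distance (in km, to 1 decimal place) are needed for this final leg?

Leg 1 (169°, 28.5 km): east 28.5 sin 169° = 5.44, north 28.5 cos 169° = -27.98
Current position: (5.44, -27.98). Target: (18.6, -7.3). Remaining: Δeast = 13.16, Δnorth = 20.68.
Bearing = atan2(13.16, 20.68) mod 360° = 32.48°; distance = √((13.16)² + (20.68)²) = 24.510 km.

032°, 24.5 km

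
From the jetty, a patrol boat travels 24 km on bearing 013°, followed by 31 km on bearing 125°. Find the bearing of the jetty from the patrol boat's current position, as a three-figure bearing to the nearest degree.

Leg 1 (013°, 24 km): east 24 sin 13° = 5.40, north 24 cos 13° = 23.38
Leg 2 (125°, 31 km): east 31 sin 125° = 25.39, north 31 cos 125° = -17.78
Net displacement: 30.79 east, 5.60 north. Direction back to start is (-30.79, -5.60): bearing = atan2(-30.79, -5.60) mod 360° = 259.69° ≈ 260°.

260°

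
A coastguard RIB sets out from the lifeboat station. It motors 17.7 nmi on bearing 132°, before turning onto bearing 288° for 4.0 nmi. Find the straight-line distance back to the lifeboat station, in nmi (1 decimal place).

14.1 nmi

Leg 1 (132°, 17.7 nmi): east 17.7 sin 132° = 13.15, north 17.7 cos 132° = -11.84
Leg 2 (288°, 4.0 nmi): east 4.0 sin 288° = -3.80, north 4.0 cos 288° = 1.24
Net: 9.35 east, -10.61 north. Distance = √((9.35)² + (-10.61)²) = 14.140 nmi.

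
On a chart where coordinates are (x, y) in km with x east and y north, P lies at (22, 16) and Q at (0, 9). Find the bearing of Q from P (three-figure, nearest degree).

252°

Δeast = 0 − 22 = -22.00; Δnorth = 9 − 16 = -7.00.
Bearing = atan2(Δeast, Δnorth) mod 360° = 252.35° ≈ 252°.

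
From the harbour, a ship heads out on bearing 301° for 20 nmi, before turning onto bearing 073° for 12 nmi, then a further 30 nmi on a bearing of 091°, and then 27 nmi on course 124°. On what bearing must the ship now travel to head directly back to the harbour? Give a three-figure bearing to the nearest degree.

272°

Leg 1 (301°, 20 nmi): east 20 sin 301° = -17.14, north 20 cos 301° = 10.30
Leg 2 (073°, 12 nmi): east 12 sin 73° = 11.48, north 12 cos 73° = 3.51
Leg 3 (091°, 30 nmi): east 30 sin 91° = 30.00, north 30 cos 91° = -0.52
Leg 4 (124°, 27 nmi): east 27 sin 124° = 22.38, north 27 cos 124° = -15.10
Net displacement: 46.71 east, -1.81 north. Direction back to start is (-46.71, 1.81): bearing = atan2(-46.71, 1.81) mod 360° = 272.22° ≈ 272°.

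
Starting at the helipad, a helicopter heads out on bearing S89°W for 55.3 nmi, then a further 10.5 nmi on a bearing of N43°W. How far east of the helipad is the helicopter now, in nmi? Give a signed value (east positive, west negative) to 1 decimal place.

-62.5 nmi

Leg 1 (S89°W, 55.3 nmi): east 55.3 sin 269° = -55.29, north 55.3 cos 269° = -0.97
Leg 2 (N43°W, 10.5 nmi): east 10.5 sin 317° = -7.16, north 10.5 cos 317° = 7.68
Net east component: -62.45 nmi.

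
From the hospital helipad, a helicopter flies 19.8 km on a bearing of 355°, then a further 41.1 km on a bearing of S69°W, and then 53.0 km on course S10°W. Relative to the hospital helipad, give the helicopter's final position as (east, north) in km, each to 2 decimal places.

(-49.30, -47.20)

Leg 1 (355°, 19.8 km): east 19.8 sin 355° = -1.73, north 19.8 cos 355° = 19.72
Leg 2 (S69°W, 41.1 km): east 41.1 sin 249° = -38.37, north 41.1 cos 249° = -14.73
Leg 3 (S10°W, 53.0 km): east 53.0 sin 190° = -9.20, north 53.0 cos 190° = -52.19
Summing: -49.30 km east, -47.20 km north → (-49.30, -47.20).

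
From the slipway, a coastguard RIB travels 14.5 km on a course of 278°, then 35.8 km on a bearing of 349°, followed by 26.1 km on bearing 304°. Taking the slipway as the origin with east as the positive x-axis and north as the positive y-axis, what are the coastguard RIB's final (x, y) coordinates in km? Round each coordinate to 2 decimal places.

Leg 1 (278°, 14.5 km): east 14.5 sin 278° = -14.36, north 14.5 cos 278° = 2.02
Leg 2 (349°, 35.8 km): east 35.8 sin 349° = -6.83, north 35.8 cos 349° = 35.14
Leg 3 (304°, 26.1 km): east 26.1 sin 304° = -21.64, north 26.1 cos 304° = 14.59
Summing: -42.83 km east, 51.76 km north → (-42.83, 51.76).

(-42.83, 51.76)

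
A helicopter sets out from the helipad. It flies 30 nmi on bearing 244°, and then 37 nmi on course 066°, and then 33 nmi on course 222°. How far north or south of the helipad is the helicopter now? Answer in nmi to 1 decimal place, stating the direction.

22.6 nmi south

Leg 1 (244°, 30 nmi): east 30 sin 244° = -26.96, north 30 cos 244° = -13.15
Leg 2 (066°, 37 nmi): east 37 sin 66° = 33.80, north 37 cos 66° = 15.05
Leg 3 (222°, 33 nmi): east 33 sin 222° = -22.08, north 33 cos 222° = -24.52
Net north component: -22.63 nmi.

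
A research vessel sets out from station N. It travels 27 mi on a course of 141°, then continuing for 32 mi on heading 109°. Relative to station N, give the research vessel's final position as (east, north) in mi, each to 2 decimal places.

(47.25, -31.40)

Leg 1 (141°, 27 mi): east 27 sin 141° = 16.99, north 27 cos 141° = -20.98
Leg 2 (109°, 32 mi): east 32 sin 109° = 30.26, north 32 cos 109° = -10.42
Summing: 47.25 mi east, -31.40 mi north → (47.25, -31.40).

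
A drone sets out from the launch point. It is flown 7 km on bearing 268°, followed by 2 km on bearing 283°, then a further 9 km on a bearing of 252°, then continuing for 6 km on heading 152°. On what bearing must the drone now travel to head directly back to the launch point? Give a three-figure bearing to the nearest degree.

Leg 1 (268°, 7 km): east 7 sin 268° = -7.00, north 7 cos 268° = -0.24
Leg 2 (283°, 2 km): east 2 sin 283° = -1.95, north 2 cos 283° = 0.45
Leg 3 (252°, 9 km): east 9 sin 252° = -8.56, north 9 cos 252° = -2.78
Leg 4 (152°, 6 km): east 6 sin 152° = 2.82, north 6 cos 152° = -5.30
Net displacement: -14.69 east, -7.87 north. Direction back to start is (14.69, 7.87): bearing = atan2(14.69, 7.87) mod 360° = 61.81° ≈ 062°.

062°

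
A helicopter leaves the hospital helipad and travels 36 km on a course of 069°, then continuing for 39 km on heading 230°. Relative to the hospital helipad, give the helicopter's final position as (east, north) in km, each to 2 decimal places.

(3.73, -12.17)

Leg 1 (069°, 36 km): east 36 sin 69° = 33.61, north 36 cos 69° = 12.90
Leg 2 (230°, 39 km): east 39 sin 230° = -29.88, north 39 cos 230° = -25.07
Summing: 3.73 km east, -12.17 km north → (3.73, -12.17).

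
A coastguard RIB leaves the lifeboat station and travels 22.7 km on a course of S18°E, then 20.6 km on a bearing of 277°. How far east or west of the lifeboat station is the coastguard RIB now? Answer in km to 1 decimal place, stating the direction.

13.4 km west

Leg 1 (S18°E, 22.7 km): east 22.7 sin 162° = 7.01, north 22.7 cos 162° = -21.59
Leg 2 (277°, 20.6 km): east 20.6 sin 277° = -20.45, north 20.6 cos 277° = 2.51
Net east component: -13.43 km.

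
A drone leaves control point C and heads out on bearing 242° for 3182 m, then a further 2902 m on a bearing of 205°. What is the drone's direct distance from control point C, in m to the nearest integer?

Leg 1 (242°, 3182 m): east 3182 sin 242° = -2809.54, north 3182 cos 242° = -1493.86
Leg 2 (205°, 2902 m): east 2902 sin 205° = -1226.44, north 2902 cos 205° = -2630.11
Net: -4035.98 east, -4123.96 north. Distance = √((-4035.98)² + (-4123.96)²) = 5770.285 m.

5770 m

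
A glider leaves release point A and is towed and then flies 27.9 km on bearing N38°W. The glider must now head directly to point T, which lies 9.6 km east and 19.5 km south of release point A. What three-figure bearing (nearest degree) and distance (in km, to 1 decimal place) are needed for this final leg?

147°, 49.4 km

Leg 1 (N38°W, 27.9 km): east 27.9 sin 322° = -17.18, north 27.9 cos 322° = 21.99
Current position: (-17.18, 21.99). Target: (9.6, -19.5). Remaining: Δeast = 26.78, Δnorth = -41.49.
Bearing = atan2(26.78, -41.49) mod 360° = 147.16°; distance = √((26.78)² + (-41.49)²) = 49.377 km.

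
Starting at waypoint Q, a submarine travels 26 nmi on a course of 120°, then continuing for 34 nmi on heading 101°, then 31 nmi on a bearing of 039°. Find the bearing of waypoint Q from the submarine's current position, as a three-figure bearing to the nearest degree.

Leg 1 (120°, 26 nmi): east 26 sin 120° = 22.52, north 26 cos 120° = -13.00
Leg 2 (101°, 34 nmi): east 34 sin 101° = 33.38, north 34 cos 101° = -6.49
Leg 3 (039°, 31 nmi): east 31 sin 39° = 19.51, north 31 cos 39° = 24.09
Net displacement: 75.40 east, 4.60 north. Direction back to start is (-75.40, -4.60): bearing = atan2(-75.40, -4.60) mod 360° = 266.51° ≈ 267°.

267°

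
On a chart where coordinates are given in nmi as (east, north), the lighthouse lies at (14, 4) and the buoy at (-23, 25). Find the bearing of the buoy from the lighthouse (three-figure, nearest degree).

300°

Δeast = -23 − 14 = -37.00; Δnorth = 25 − 4 = 21.00.
Bearing = atan2(Δeast, Δnorth) mod 360° = 299.58° ≈ 300°.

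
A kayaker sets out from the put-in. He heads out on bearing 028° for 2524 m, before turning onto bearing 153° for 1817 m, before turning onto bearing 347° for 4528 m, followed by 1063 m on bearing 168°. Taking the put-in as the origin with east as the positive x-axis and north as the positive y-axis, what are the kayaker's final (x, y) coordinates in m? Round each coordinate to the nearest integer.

Leg 1 (028°, 2524 m): east 2524 sin 28° = 1184.95, north 2524 cos 28° = 2228.56
Leg 2 (153°, 1817 m): east 1817 sin 153° = 824.90, north 1817 cos 153° = -1618.96
Leg 3 (347°, 4528 m): east 4528 sin 347° = -1018.58, north 4528 cos 347° = 4411.95
Leg 4 (168°, 1063 m): east 1063 sin 168° = 221.01, north 1063 cos 168° = -1039.77
Summing: 1212.28 m east, 3981.78 m north → (1212, 3982).

(1212, 3982)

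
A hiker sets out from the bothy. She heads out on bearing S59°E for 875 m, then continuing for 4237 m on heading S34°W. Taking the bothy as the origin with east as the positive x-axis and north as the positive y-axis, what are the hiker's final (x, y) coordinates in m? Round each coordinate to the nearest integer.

Leg 1 (S59°E, 875 m): east 875 sin 121° = 750.02, north 875 cos 121° = -450.66
Leg 2 (S34°W, 4237 m): east 4237 sin 214° = -2369.30, north 4237 cos 214° = -3512.63
Summing: -1619.28 m east, -3963.29 m north → (-1619, -3963).

(-1619, -3963)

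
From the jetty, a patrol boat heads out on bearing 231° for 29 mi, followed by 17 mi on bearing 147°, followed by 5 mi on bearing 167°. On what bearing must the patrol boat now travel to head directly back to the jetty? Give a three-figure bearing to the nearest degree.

Leg 1 (231°, 29 mi): east 29 sin 231° = -22.54, north 29 cos 231° = -18.25
Leg 2 (147°, 17 mi): east 17 sin 147° = 9.26, north 17 cos 147° = -14.26
Leg 3 (167°, 5 mi): east 5 sin 167° = 1.12, north 5 cos 167° = -4.87
Net displacement: -12.15 east, -37.38 north. Direction back to start is (12.15, 37.38): bearing = atan2(12.15, 37.38) mod 360° = 18.01° ≈ 018°.

018°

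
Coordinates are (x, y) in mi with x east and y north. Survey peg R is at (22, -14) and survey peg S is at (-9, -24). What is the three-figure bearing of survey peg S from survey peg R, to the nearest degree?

Δeast = -9 − 22 = -31.00; Δnorth = -24 − -14 = -10.00.
Bearing = atan2(Δeast, Δnorth) mod 360° = 252.12° ≈ 252°.

252°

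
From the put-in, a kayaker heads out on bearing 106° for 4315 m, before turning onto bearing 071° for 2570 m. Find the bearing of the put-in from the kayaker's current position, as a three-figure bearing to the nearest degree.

273°

Leg 1 (106°, 4315 m): east 4315 sin 106° = 4147.84, north 4315 cos 106° = -1189.38
Leg 2 (071°, 2570 m): east 2570 sin 71° = 2429.98, north 2570 cos 71° = 836.71
Net displacement: 6577.83 east, -352.67 north. Direction back to start is (-6577.83, 352.67): bearing = atan2(-6577.83, 352.67) mod 360° = 273.07° ≈ 273°.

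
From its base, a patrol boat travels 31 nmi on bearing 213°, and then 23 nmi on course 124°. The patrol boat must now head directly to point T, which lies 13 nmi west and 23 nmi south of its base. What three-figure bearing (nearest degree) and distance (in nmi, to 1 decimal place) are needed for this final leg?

316°, 22.0 nmi

Leg 1 (213°, 31 nmi): east 31 sin 213° = -16.88, north 31 cos 213° = -26.00
Leg 2 (124°, 23 nmi): east 23 sin 124° = 19.07, north 23 cos 124° = -12.86
Current position: (2.18, -38.86). Target: (-13, -23). Remaining: Δeast = -15.18, Δnorth = 15.86.
Bearing = atan2(-15.18, 15.86) mod 360° = 316.25°; distance = √((-15.18)² + (15.86)²) = 21.957 nmi.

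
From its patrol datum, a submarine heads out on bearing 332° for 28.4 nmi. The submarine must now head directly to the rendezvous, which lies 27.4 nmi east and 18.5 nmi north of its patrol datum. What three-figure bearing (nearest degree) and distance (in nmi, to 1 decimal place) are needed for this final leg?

099°, 41.3 nmi

Leg 1 (332°, 28.4 nmi): east 28.4 sin 332° = -13.33, north 28.4 cos 332° = 25.08
Current position: (-13.33, 25.08). Target: (27.4, 18.5). Remaining: Δeast = 40.73, Δnorth = -6.58.
Bearing = atan2(40.73, -6.58) mod 360° = 99.17°; distance = √((40.73)² + (-6.58)²) = 41.260 nmi.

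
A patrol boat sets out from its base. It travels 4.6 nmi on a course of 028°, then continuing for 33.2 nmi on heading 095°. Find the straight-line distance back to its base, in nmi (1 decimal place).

Leg 1 (028°, 4.6 nmi): east 4.6 sin 28° = 2.16, north 4.6 cos 28° = 4.06
Leg 2 (095°, 33.2 nmi): east 33.2 sin 95° = 33.07, north 33.2 cos 95° = -2.89
Net: 35.23 east, 1.17 north. Distance = √((35.23)² + (1.17)²) = 35.253 nmi.

35.3 nmi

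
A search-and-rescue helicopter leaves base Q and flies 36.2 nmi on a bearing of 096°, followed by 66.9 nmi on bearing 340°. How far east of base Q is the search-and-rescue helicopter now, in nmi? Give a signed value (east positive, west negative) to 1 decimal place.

13.1 nmi

Leg 1 (096°, 36.2 nmi): east 36.2 sin 96° = 36.00, north 36.2 cos 96° = -3.78
Leg 2 (340°, 66.9 nmi): east 66.9 sin 340° = -22.88, north 66.9 cos 340° = 62.87
Net east component: 13.12 nmi.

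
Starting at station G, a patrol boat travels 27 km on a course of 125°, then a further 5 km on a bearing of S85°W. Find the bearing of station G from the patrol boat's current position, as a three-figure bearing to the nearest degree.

Leg 1 (125°, 27 km): east 27 sin 125° = 22.12, north 27 cos 125° = -15.49
Leg 2 (S85°W, 5 km): east 5 sin 265° = -4.98, north 5 cos 265° = -0.44
Net displacement: 17.14 east, -15.92 north. Direction back to start is (-17.14, 15.92): bearing = atan2(-17.14, 15.92) mod 360° = 312.90° ≈ 313°.

313°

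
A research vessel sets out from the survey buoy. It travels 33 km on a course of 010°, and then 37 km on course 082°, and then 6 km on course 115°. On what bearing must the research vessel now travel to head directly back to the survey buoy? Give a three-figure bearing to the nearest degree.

234°

Leg 1 (010°, 33 km): east 33 sin 10° = 5.73, north 33 cos 10° = 32.50
Leg 2 (082°, 37 km): east 37 sin 82° = 36.64, north 37 cos 82° = 5.15
Leg 3 (115°, 6 km): east 6 sin 115° = 5.44, north 6 cos 115° = -2.54
Net displacement: 47.81 east, 35.11 north. Direction back to start is (-47.81, -35.11): bearing = atan2(-47.81, -35.11) mod 360° = 233.70° ≈ 234°.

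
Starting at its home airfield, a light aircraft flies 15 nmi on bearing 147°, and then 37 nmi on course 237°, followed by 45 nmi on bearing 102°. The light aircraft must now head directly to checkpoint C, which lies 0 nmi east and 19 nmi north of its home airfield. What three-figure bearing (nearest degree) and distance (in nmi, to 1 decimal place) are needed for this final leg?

Leg 1 (147°, 15 nmi): east 15 sin 147° = 8.17, north 15 cos 147° = -12.58
Leg 2 (237°, 37 nmi): east 37 sin 237° = -31.03, north 37 cos 237° = -20.15
Leg 3 (102°, 45 nmi): east 45 sin 102° = 44.02, north 45 cos 102° = -9.36
Current position: (21.16, -42.09). Target: (0, 19). Remaining: Δeast = -21.16, Δnorth = 61.09.
Bearing = atan2(-21.16, 61.09) mod 360° = 340.90°; distance = √((-21.16)² + (61.09)²) = 64.647 nmi.

341°, 64.6 nmi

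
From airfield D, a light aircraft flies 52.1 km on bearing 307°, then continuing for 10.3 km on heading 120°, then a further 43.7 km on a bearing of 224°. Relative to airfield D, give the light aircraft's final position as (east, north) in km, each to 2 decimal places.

(-63.05, -5.23)

Leg 1 (307°, 52.1 km): east 52.1 sin 307° = -41.61, north 52.1 cos 307° = 31.35
Leg 2 (120°, 10.3 km): east 10.3 sin 120° = 8.92, north 10.3 cos 120° = -5.15
Leg 3 (224°, 43.7 km): east 43.7 sin 224° = -30.36, north 43.7 cos 224° = -31.44
Summing: -63.05 km east, -5.23 km north → (-63.05, -5.23).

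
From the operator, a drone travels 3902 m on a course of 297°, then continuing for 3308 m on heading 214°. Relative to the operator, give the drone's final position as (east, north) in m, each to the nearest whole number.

(-5327, -971)

Leg 1 (297°, 3902 m): east 3902 sin 297° = -3476.71, north 3902 cos 297° = 1771.47
Leg 2 (214°, 3308 m): east 3308 sin 214° = -1849.81, north 3308 cos 214° = -2742.46
Summing: -5326.52 m east, -970.99 m north → (-5327, -971).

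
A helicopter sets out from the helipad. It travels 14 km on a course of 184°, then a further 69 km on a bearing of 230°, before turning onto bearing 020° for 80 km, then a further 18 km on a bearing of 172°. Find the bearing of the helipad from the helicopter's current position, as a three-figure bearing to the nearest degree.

Leg 1 (184°, 14 km): east 14 sin 184° = -0.98, north 14 cos 184° = -13.97
Leg 2 (230°, 69 km): east 69 sin 230° = -52.86, north 69 cos 230° = -44.35
Leg 3 (020°, 80 km): east 80 sin 20° = 27.36, north 80 cos 20° = 75.18
Leg 4 (172°, 18 km): east 18 sin 172° = 2.51, north 18 cos 172° = -17.82
Net displacement: -23.97 east, -0.97 north. Direction back to start is (23.97, 0.97): bearing = atan2(23.97, 0.97) mod 360° = 87.69° ≈ 088°.

088°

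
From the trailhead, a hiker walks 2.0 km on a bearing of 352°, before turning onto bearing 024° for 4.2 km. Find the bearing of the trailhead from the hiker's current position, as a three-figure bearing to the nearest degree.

194°

Leg 1 (352°, 2.0 km): east 2.0 sin 352° = -0.28, north 2.0 cos 352° = 1.98
Leg 2 (024°, 4.2 km): east 4.2 sin 24° = 1.71, north 4.2 cos 24° = 3.84
Net displacement: 1.43 east, 5.82 north. Direction back to start is (-1.43, -5.82): bearing = atan2(-1.43, -5.82) mod 360° = 193.81° ≈ 194°.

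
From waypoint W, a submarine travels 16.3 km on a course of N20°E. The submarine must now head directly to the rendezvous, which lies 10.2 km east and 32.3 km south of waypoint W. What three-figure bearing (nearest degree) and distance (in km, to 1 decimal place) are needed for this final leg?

Leg 1 (N20°E, 16.3 km): east 16.3 sin 20° = 5.57, north 16.3 cos 20° = 15.32
Current position: (5.57, 15.32). Target: (10.2, -32.3). Remaining: Δeast = 4.63, Δnorth = -47.62.
Bearing = atan2(4.63, -47.62) mod 360° = 174.45°; distance = √((4.63)² + (-47.62)²) = 47.841 km.

174°, 47.8 km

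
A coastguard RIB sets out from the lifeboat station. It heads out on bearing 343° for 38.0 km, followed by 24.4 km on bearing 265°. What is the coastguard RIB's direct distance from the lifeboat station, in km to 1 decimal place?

Leg 1 (343°, 38.0 km): east 38.0 sin 343° = -11.11, north 38.0 cos 343° = 36.34
Leg 2 (265°, 24.4 km): east 24.4 sin 265° = -24.31, north 24.4 cos 265° = -2.13
Net: -35.42 east, 34.21 north. Distance = √((-35.42)² + (34.21)²) = 49.243 km.

49.2 km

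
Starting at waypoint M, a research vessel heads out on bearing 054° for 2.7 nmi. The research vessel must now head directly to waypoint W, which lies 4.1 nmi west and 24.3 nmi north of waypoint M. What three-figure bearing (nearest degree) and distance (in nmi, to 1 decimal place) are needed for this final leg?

345°, 23.6 nmi

Leg 1 (054°, 2.7 nmi): east 2.7 sin 54° = 2.18, north 2.7 cos 54° = 1.59
Current position: (2.18, 1.59). Target: (-4.1, 24.3). Remaining: Δeast = -6.28, Δnorth = 22.71.
Bearing = atan2(-6.28, 22.71) mod 360° = 344.53°; distance = √((-6.28)² + (22.71)²) = 23.566 nmi.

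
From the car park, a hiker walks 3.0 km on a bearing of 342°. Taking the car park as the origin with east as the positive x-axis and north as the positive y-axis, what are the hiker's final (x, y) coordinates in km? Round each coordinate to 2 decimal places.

(-0.93, 2.85)

Leg 1 (342°, 3.0 km): east 3.0 sin 342° = -0.93, north 3.0 cos 342° = 2.85
Summing: -0.93 km east, 2.85 km north → (-0.93, 2.85).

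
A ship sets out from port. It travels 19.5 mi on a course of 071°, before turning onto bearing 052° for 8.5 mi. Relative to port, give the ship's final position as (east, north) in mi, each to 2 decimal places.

Leg 1 (071°, 19.5 mi): east 19.5 sin 71° = 18.44, north 19.5 cos 71° = 6.35
Leg 2 (052°, 8.5 mi): east 8.5 sin 52° = 6.70, north 8.5 cos 52° = 5.23
Summing: 25.14 mi east, 11.58 mi north → (25.14, 11.58).

(25.14, 11.58)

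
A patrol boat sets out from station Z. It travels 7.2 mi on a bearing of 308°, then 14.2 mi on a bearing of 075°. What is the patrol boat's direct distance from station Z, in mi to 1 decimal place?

11.4 mi

Leg 1 (308°, 7.2 mi): east 7.2 sin 308° = -5.67, north 7.2 cos 308° = 4.43
Leg 2 (075°, 14.2 mi): east 14.2 sin 75° = 13.72, north 14.2 cos 75° = 3.68
Net: 8.04 east, 8.11 north. Distance = √((8.04)² + (8.11)²) = 11.420 mi.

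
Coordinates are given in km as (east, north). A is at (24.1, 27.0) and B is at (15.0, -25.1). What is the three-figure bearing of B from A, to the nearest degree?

Δeast = 15.0 − 24.1 = -9.10; Δnorth = -25.1 − 27.0 = -52.10.
Bearing = atan2(Δeast, Δnorth) mod 360° = 189.91° ≈ 190°.

190°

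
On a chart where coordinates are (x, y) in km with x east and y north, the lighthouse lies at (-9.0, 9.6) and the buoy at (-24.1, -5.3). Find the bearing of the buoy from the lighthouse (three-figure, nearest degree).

Δeast = -24.1 − -9.0 = -15.10; Δnorth = -5.3 − 9.6 = -14.90.
Bearing = atan2(Δeast, Δnorth) mod 360° = 225.38° ≈ 225°.

225°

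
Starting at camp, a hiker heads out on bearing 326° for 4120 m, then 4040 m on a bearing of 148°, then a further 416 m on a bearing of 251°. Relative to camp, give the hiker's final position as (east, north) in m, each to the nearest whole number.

Leg 1 (326°, 4120 m): east 4120 sin 326° = -2303.87, north 4120 cos 326° = 3415.63
Leg 2 (148°, 4040 m): east 4040 sin 148° = 2140.87, north 4040 cos 148° = -3426.11
Leg 3 (251°, 416 m): east 416 sin 251° = -393.34, north 416 cos 251° = -135.44
Summing: -556.34 m east, -145.92 m north → (-556, -146).

(-556, -146)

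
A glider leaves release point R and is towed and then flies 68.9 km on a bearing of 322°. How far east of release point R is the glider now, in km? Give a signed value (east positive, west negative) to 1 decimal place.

-42.4 km

Leg 1 (322°, 68.9 km): east 68.9 sin 322° = -42.42, north 68.9 cos 322° = 54.29
Net east component: -42.42 km.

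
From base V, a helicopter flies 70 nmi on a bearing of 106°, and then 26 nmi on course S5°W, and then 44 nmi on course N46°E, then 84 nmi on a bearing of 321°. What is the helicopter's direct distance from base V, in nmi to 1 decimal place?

67.0 nmi

Leg 1 (106°, 70 nmi): east 70 sin 106° = 67.29, north 70 cos 106° = -19.29
Leg 2 (S5°W, 26 nmi): east 26 sin 185° = -2.27, north 26 cos 185° = -25.90
Leg 3 (N46°E, 44 nmi): east 44 sin 46° = 31.65, north 44 cos 46° = 30.56
Leg 4 (321°, 84 nmi): east 84 sin 321° = -52.86, north 84 cos 321° = 65.28
Net: 43.81 east, 50.65 north. Distance = √((43.81)² + (50.65)²) = 66.968 nmi.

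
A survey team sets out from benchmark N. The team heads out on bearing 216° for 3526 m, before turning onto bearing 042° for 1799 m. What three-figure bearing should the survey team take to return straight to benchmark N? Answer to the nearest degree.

030°

Leg 1 (216°, 3526 m): east 3526 sin 216° = -2072.53, north 3526 cos 216° = -2852.59
Leg 2 (042°, 1799 m): east 1799 sin 42° = 1203.77, north 1799 cos 42° = 1336.92
Net displacement: -868.76 east, -1515.68 north. Direction back to start is (868.76, 1515.68): bearing = atan2(868.76, 1515.68) mod 360° = 29.82° ≈ 030°.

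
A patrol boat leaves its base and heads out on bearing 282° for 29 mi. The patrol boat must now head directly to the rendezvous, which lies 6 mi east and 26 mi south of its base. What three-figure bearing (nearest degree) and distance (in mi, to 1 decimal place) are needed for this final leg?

133°, 47.0 mi

Leg 1 (282°, 29 mi): east 29 sin 282° = -28.37, north 29 cos 282° = 6.03
Current position: (-28.37, 6.03). Target: (6, -26). Remaining: Δeast = 34.37, Δnorth = -32.03.
Bearing = atan2(34.37, -32.03) mod 360° = 132.98°; distance = √((34.37)² + (-32.03)²) = 46.978 mi.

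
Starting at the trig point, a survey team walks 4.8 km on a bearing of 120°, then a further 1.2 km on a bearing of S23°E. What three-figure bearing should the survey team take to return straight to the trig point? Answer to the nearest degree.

307°

Leg 1 (120°, 4.8 km): east 4.8 sin 120° = 4.16, north 4.8 cos 120° = -2.40
Leg 2 (S23°E, 1.2 km): east 1.2 sin 157° = 0.47, north 1.2 cos 157° = -1.10
Net displacement: 4.63 east, -3.50 north. Direction back to start is (-4.63, 3.50): bearing = atan2(-4.63, 3.50) mod 360° = 307.15° ≈ 307°.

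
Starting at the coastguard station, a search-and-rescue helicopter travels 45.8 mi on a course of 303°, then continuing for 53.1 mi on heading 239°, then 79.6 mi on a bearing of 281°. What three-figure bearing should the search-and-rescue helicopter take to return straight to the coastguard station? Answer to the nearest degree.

Leg 1 (303°, 45.8 mi): east 45.8 sin 303° = -38.41, north 45.8 cos 303° = 24.94
Leg 2 (239°, 53.1 mi): east 53.1 sin 239° = -45.52, north 53.1 cos 239° = -27.35
Leg 3 (281°, 79.6 mi): east 79.6 sin 281° = -78.14, north 79.6 cos 281° = 15.19
Net displacement: -162.06 east, 12.78 north. Direction back to start is (162.06, -12.78): bearing = atan2(162.06, -12.78) mod 360° = 94.51° ≈ 095°.

095°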